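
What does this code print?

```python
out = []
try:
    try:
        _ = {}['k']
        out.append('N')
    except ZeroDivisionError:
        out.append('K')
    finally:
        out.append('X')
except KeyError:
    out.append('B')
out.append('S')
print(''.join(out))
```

Execution trace: 'X' (inner finally) → 'B' (outer except KeyError) → 'S' (after the try/except). Output: XBS

Answer: XBS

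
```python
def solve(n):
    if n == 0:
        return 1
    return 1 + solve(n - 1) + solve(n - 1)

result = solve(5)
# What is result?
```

solve(n) = 1 + 2·solve(n-1), solve(0)=1. Closed form: (1+1)·2^5 - 1 = 63.

Answer: 63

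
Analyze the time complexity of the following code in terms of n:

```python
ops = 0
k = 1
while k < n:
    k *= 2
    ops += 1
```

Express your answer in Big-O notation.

Each loop level contributes: log n. Multiplying the contributions gives O(log n).

Answer: O(log n)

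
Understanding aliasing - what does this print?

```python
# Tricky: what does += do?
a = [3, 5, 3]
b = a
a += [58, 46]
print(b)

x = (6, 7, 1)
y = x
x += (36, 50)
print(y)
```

Key concept: += behavior differs for mutable vs immutable.
Step by step:
`a = [3, 5, 3]` → a = [3, 5, 3]
`b = a` → b = [3, 5, 3] (same object as a)
`a += [58, 46]` → a = [3, 5, 3, 58, 46] (same object as b); b = [3, 5, 3, 58, 46] (same object as a)
`print(b)` → prints [3, 5, 3, 58, 46]
`x = (6, 7, 1)` → x = (6, 7, 1)
`y = x` → y = (6, 7, 1)
`x += (36, 50)` → x = (6, 7, 1, 36, 50)
`print(y)` → prints (6, 7, 1)

Answer:
[3, 5, 3, 58, 46]
(6, 7, 1)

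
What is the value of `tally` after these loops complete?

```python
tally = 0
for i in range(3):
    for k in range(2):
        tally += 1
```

3 * 2 = 6
`tally` takes the values: 0 → 1 → 2 → 3 → 4 → 5 → 6

Answer: 6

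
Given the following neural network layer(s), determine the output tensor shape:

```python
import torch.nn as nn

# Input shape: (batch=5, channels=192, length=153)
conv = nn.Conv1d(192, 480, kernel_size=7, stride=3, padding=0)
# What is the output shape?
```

Input: (5, 192, 153) -> Output: (5, 480, 49)

Answer: (5, 480, 49)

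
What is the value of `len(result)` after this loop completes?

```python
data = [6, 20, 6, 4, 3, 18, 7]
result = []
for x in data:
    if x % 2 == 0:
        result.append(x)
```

Count even numbers in [6, 20, 6, 4, 3, 18, 7]
`result` takes the values: [] → [6] → [6, 20] → [6, 20, 6] → [6, 20, 6, 4] → [6, 20, 6, 4, 18]
So `len(result)` = 5

Answer: 5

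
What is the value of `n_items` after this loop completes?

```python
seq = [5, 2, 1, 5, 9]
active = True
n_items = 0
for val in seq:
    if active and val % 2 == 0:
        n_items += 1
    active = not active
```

Count even values at even positions
`n_items` takes the values: 0

Answer: 0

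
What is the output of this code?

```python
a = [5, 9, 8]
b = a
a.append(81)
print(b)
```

Key concept: basic list aliasing.
Step by step:
`a = [5, 9, 8]` → a = [5, 9, 8]
`b = a` → b = [5, 9, 8] (same object as a)
`a.append(81)` → a = [5, 9, 8, 81] (same object as b); b = [5, 9, 8, 81] (same object as a)
`print(b)` → prints [5, 9, 8, 81]

Answer: [5, 9, 8, 81]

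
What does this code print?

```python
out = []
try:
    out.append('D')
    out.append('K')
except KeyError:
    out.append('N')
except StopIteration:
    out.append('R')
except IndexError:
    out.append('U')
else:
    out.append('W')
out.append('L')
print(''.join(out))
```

Execution trace: 'D' (try body) → 'K' (try body, no exception) → 'W' (else) → 'L' (after the try/except). Output: DKWL

Answer: DKWL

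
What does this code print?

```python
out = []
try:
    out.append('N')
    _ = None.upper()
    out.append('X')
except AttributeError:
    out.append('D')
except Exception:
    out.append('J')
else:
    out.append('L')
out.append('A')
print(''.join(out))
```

Execution trace: 'N' (try body) → 'D' (except AttributeError) → 'A' (after the try/except). Output: NDA

Answer: NDA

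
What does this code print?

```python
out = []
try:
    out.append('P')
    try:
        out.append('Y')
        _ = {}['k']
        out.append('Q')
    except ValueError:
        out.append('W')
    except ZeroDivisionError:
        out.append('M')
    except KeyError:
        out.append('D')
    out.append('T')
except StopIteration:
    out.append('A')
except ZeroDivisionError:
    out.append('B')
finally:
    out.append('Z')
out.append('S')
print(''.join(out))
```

Execution trace: 'P' (try body) → 'Y' (inner try body) → 'D' (inner except KeyError) → 'T' (try body, no exception) → 'Z' (finally) → 'S' (after the try/except). Output: PYDTZS

Answer: PYDTZS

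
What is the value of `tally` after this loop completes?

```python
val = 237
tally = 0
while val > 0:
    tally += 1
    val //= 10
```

Count digits by repeated division by 10
`tally` takes the values: 0 → 1 → 2 → 3

Answer: 3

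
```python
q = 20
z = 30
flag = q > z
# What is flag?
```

Trace:
`q = 20` → q = 20
`z = 30` → z = 30
`flag = q > z` → flag = False
So flag = False

Answer: False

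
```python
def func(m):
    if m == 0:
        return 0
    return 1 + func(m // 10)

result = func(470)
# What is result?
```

Count of digits of 470: 3

Answer: 3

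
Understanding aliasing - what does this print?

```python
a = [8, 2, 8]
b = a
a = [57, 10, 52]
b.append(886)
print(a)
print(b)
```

Key concept: rebinding vs mutation: a is rebound to a new list, b still points at the original.
Step by step:
`a = [8, 2, 8]` → a = [8, 2, 8]
`b = a` → b = [8, 2, 8] (same object as a)
`a = [57, 10, 52]` → a = [57, 10, 52]
`b.append(886)` → b = [8, 2, 8, 886]
`print(a)` → prints [57, 10, 52]
`print(b)` → prints [8, 2, 8, 886]

Answer:
[57, 10, 52]
[8, 2, 8, 886]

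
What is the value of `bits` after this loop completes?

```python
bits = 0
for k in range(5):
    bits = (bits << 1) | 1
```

Build 5 consecutive 1-bits: 0b11111
`bits` takes the values: 0 → 1 → 3 → 7 → 15 → 31

Answer: 31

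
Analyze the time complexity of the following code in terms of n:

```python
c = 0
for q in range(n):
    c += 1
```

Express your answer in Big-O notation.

Each loop level contributes: n. Multiplying the contributions gives O(n).

Answer: O(n)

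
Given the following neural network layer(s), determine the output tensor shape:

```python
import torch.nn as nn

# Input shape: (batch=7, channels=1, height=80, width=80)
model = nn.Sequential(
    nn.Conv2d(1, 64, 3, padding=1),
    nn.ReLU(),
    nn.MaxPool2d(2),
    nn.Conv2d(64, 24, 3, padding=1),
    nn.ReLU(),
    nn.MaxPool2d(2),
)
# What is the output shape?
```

Input: (7, 1, 80, 80) -> after first Conv2d: (7, 64, 80, 80) -> after first MaxPool2d: (7, 64, 40, 40) -> after second Conv2d: (7, 24, 40, 40) -> Output: (7, 24, 20, 20)

Answer: (7, 24, 20, 20)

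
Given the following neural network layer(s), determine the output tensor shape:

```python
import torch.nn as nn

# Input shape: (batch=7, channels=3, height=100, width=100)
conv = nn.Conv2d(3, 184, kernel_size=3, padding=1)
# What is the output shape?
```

Input: (7, 3, 100, 100) -> Output: (7, 184, 100, 100)

Answer: (7, 184, 100, 100)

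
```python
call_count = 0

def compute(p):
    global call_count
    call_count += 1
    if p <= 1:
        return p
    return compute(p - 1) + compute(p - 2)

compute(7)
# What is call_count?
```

Calls(p) = 1 + Calls(p-1) + Calls(p-2); Calls(0)=Calls(1)=1. For p=7 this gives 41.

Answer: 41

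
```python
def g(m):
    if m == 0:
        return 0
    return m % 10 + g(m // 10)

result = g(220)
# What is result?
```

Sum of digits of 220: 0 + 2 + 2 = 4

Answer: 4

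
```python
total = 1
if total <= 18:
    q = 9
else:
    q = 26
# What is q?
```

Trace:
`total = 1` → total = 1
`if total <= 18: ...` → total <= 18 is True → q = 9
So q = 9

Answer: 9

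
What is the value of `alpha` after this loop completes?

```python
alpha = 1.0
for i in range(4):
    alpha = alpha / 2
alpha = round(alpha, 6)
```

Halving LR 4 times: 1 / 2^4
`alpha` takes the values: 1.0 → 0.5 → 0.25 → 0.125 → 0.0625

Answer: 0.0625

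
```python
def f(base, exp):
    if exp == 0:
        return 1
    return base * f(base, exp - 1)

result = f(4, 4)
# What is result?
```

f(4, 4) = 4 * 4 * 4 * 4 = 256

Answer: 256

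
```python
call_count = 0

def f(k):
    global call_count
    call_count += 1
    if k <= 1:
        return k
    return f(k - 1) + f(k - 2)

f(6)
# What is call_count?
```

Calls(k) = 1 + Calls(k-1) + Calls(k-2); Calls(0)=Calls(1)=1. For k=6 this gives 25.

Answer: 25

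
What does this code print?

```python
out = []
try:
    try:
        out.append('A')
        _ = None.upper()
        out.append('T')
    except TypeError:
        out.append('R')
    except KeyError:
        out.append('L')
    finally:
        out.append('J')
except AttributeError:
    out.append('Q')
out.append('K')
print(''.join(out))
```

Execution trace: 'A' (try body) → 'J' (finally) → 'Q' (outer except AttributeError) → 'K' (after the try/except). Output: AJQK

Answer: AJQK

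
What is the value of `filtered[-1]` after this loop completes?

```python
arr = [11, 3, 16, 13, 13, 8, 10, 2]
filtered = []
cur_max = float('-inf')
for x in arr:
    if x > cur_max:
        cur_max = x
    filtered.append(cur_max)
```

Running max ends at 16
`filtered` takes the values: [] → [11] → [11, 11] → [11, 11, 16] → [11, 11, 16, 16] → [11, 11, 16, 16, 16] → [11, 11, 16, 16, 16, 16] → [11, 11, 16, 16, 16, 16, 16] → [11, 11, 16, 16, 16, 16, 16, 16]
So `filtered[-1]` = 16

Answer: 16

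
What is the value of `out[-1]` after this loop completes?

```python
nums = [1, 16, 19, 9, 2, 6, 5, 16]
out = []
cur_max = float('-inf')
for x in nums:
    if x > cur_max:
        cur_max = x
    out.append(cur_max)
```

Running max ends at 19
`out` takes the values: [] → [1] → [1, 16] → [1, 16, 19] → [1, 16, 19, 19] → [1, 16, 19, 19, 19] → [1, 16, 19, 19, 19, 19] → [1, 16, 19, 19, 19, 19, 19] → [1, 16, 19, 19, 19, 19, 19, 19]
So `out[-1]` = 19

Answer: 19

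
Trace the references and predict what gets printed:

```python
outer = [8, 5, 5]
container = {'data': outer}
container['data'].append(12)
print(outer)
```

Key concept: dict holds reference to list.
Step by step:
`outer = [8, 5, 5]` → outer = [8, 5, 5]
`container = {'data': outer}` → container = {'data': [8, 5, 5]}
`container['data'].append(12)` → outer = [8, 5, 5, 12]; container = {'data': [8, 5, 5, 12]}
`print(outer)` → prints [8, 5, 5, 12]

Answer: [8, 5, 5, 12]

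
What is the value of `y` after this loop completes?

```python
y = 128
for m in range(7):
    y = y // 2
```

Halve 7 times: 128 // 2^7 = 1
`y` takes the values: 128 → 64 → 32 → 16 → 8 → 4 → 2 → 1

Answer: 1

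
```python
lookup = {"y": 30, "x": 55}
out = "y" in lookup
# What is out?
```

Trace:
`lookup = {"y": 30, "x": 55}` → lookup = {'y': 30, 'x': 55}
`out = "y" in lookup` → out = True
So out = True

Answer: True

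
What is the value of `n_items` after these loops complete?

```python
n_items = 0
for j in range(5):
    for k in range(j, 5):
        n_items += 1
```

Upper triangle: 5 + 4 + ... + 1
`n_items` takes the values: 0 → 1 → 2 → 3 → 4 → 5 → 6 → 7 → 8 → 9 → 10 → 11 → 12 → 13 → 14 → 15

Answer: 15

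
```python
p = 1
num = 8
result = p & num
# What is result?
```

Trace:
`p = 1` → p = 1
`num = 8` → num = 8
`result = p & num` → result = 0
So result = 0

Answer: 0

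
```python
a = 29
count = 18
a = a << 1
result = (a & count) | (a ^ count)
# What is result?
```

Trace:
`a = 29` → a = 29
`count = 18` → count = 18
`a = a << 1` → a = 58
`result = (a & count) | (a ^ count)` → result = 58
So result = 58

Answer: 58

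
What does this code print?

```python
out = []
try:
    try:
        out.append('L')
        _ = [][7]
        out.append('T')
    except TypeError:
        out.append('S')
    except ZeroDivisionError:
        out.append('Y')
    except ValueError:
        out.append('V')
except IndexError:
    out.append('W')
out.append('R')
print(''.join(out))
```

Execution trace: 'L' (try body) → 'W' (outer except IndexError) → 'R' (after the try/except). Output: LWR

Answer: LWR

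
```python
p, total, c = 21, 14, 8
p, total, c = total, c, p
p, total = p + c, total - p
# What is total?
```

Trace:
`p, total, c = 21, 14, 8` → p = 21; total = 14; c = 8
`p, total, c = total, c, p` → p = 14; total = 8; c = 21
`p, total = p + c, total - p` → p = 35; total = -6
So total = -6

Answer: -6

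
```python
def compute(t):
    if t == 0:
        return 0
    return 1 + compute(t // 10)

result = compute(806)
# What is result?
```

Count of digits of 806: 3

Answer: 3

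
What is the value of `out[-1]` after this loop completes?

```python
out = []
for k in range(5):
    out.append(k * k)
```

Last element of squares 0 to 4
`out` takes the values: [] → [0] → [0, 1] → [0, 1, 4] → [0, 1, 4, 9] → [0, 1, 4, 9, 16]
So `out[-1]` = 16

Answer: 16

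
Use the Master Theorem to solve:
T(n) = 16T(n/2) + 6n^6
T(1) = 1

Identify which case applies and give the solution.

a=16, b=2, f(n)=6n^6. log_2(16) = 4. Since c=6 > 4 and the regularity condition holds (16(n/2)^6 = (16/2^6)n^6 with 16/2^6 < 1), Case 3 applies: T(n) = Θ(f(n)) = O(n^6).

Answer: O(n^6) - Case 3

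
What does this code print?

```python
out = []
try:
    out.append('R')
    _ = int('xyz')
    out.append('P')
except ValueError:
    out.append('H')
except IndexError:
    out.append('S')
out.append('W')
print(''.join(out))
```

Execution trace: 'R' (try body) → 'H' (except ValueError) → 'W' (after the try/except). Output: RHW

Answer: RHW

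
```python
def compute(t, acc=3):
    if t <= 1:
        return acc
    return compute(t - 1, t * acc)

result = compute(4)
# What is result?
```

Accumulator trace (n, acc): (4, 3) -> (3, 12) -> (2, 36) -> (1, 72) -> return 72

Answer: 72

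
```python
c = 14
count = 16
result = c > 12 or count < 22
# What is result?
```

Trace:
`c = 14` → c = 14
`count = 16` → count = 16
`result = c > 12 or count < 22` → result = True
So result = True

Answer: True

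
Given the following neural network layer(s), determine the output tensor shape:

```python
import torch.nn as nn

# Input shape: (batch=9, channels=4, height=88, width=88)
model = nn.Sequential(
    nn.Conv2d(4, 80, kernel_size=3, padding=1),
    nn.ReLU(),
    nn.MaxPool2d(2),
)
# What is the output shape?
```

Input: (9, 4, 88, 88) -> after Conv2d: (9, 80, 88, 88) -> after ReLU: (9, 80, 88, 88) -> Output: (9, 80, 44, 44)

Answer: (9, 80, 44, 44)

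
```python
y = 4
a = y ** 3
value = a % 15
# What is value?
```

Trace:
`y = 4` → y = 4
`a = y ** 3` → a = 64
`value = a % 15` → value = 4
So value = 4

Answer: 4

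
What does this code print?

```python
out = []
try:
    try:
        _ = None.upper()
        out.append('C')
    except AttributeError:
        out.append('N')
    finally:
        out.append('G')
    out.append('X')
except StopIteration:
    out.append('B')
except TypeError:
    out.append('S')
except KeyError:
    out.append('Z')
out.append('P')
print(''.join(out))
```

Execution trace: 'N' (inner except AttributeError) → 'G' (inner finally) → 'X' (try body, no exception) → 'P' (after the try/except). Output: NGXP

Answer: NGXP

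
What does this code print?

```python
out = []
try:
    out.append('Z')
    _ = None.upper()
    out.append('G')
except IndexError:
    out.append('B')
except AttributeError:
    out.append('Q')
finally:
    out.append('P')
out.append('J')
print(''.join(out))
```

Execution trace: 'Z' (try body) → 'Q' (except AttributeError) → 'P' (finally) → 'J' (after the try/except). Output: ZQPJ

Answer: ZQPJ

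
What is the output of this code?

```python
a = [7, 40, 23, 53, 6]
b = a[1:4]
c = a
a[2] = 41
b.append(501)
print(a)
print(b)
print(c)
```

Key concept: slice vs alias.
Step by step:
`a = [7, 40, 23, 53, 6]` → a = [7, 40, 23, 53, 6]
`b = a[1:4]` → b = [40, 23, 53]
`c = a` → c = [7, 40, 23, 53, 6] (same object as a)
`a[2] = 41` → a = [7, 40, 41, 53, 6] (same object as c); c = [7, 40, 41, 53, 6] (same object as a)
`b.append(501)` → b = [40, 23, 53, 501]
`print(a)` → prints [7, 40, 41, 53, 6]
`print(b)` → prints [40, 23, 53, 501]
`print(c)` → prints [7, 40, 41, 53, 6]

Answer:
[7, 40, 41, 53, 6]
[40, 23, 53, 501]
[7, 40, 41, 53, 6]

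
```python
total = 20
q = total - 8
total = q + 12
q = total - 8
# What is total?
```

Trace:
`total = 20` → total = 20
`q = total - 8` → q = 12
`total = q + 12` → total = 24
`q = total - 8` → q = 16
So total = 24

Answer: 24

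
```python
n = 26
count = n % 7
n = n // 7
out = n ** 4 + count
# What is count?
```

Trace:
`n = 26` → n = 26
`count = n % 7` → count = 5
`n = n // 7` → n = 3
`out = n ** 4 + count` → out = 86
So count = 5

Answer: 5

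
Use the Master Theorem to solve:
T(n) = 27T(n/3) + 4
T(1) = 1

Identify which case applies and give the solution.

a=27, b=3, f(n)=4. log_3(27) = 3. Since c=0 < 3, Case 1 applies: T(n) = Θ(n^log_b(a)) = O(n^3).

Answer: O(n^3) - Case 1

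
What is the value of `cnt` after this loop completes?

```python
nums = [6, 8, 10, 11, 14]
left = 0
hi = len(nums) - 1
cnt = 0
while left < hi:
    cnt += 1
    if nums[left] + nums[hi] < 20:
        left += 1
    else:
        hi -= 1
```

Steps to find pair summing to 20
`cnt` takes the values: 0 → 1 → 2 → 3 → 4

Answer: 4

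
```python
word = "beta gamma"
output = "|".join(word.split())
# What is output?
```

Trace:
`word = "beta gamma"` → word = 'beta gamma'
`output = "|".join(word.split())` → output = 'beta|gamma'
So output = 'beta|gamma'

Answer: 'beta|gamma'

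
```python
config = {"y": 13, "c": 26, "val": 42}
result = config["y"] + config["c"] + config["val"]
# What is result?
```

Trace:
`config = {"y": 13, "c": 26, "val": 42}` → config = {'y': 13, 'c': 26, 'val': 42}
`result = config["y"] + config["c"] + config["val"]` → result = 81
So result = 81

Answer: 81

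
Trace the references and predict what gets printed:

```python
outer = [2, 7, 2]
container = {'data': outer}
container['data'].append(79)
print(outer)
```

Key concept: dict holds reference to list.
Step by step:
`outer = [2, 7, 2]` → outer = [2, 7, 2]
`container = {'data': outer}` → container = {'data': [2, 7, 2]}
`container['data'].append(79)` → outer = [2, 7, 2, 79]; container = {'data': [2, 7, 2, 79]}
`print(outer)` → prints [2, 7, 2, 79]

Answer: [2, 7, 2, 79]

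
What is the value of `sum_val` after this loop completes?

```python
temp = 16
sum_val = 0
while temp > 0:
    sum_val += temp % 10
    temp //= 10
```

Sum digits of 16
`sum_val` takes the values: 0 → 6 → 7

Answer: 7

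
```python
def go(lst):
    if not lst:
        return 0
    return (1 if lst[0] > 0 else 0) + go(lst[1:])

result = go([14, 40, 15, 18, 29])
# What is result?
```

Count of positive elements in [14, 40, 15, 18, 29] = 5

Answer: 5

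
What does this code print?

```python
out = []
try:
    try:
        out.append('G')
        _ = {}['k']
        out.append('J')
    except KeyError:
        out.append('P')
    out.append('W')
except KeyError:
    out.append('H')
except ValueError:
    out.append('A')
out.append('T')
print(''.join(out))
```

Execution trace: 'G' (inner try body) → 'P' (inner except KeyError) → 'W' (try body, no exception) → 'T' (after the try/except). Output: GPWT

Answer: GPWT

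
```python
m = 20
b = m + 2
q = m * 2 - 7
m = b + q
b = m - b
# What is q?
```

Trace:
`m = 20` → m = 20
`b = m + 2` → b = 22
`q = m * 2 - 7` → q = 33
`m = b + q` → m = 55
`b = m - b` → b = 33
So q = 33

Answer: 33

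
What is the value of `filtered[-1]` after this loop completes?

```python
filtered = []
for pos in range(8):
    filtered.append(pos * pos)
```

Last element of squares 0 to 7
`filtered` takes the values: [] → [0] → [0, 1] → [0, 1, 4] → [0, 1, 4, 9] → [0, 1, 4, 9, 16] → [0, 1, 4, 9, 16, 25] → [0, 1, 4, 9, 16, 25, 36] → [0, 1, 4, 9, 16, 25, 36, 49]
So `filtered[-1]` = 49

Answer: 49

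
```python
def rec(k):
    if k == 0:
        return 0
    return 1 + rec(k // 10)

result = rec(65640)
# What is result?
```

Count of digits of 65640: 5

Answer: 5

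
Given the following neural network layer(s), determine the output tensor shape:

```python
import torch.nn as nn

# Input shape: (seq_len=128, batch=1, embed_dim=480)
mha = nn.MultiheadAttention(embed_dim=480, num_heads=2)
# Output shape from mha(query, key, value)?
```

Input: (128, 1, 480) -> Output: (128, 1, 480)

Answer: (128, 1, 480)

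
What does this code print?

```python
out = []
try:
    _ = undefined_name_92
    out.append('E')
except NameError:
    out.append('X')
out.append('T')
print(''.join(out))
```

Execution trace: 'X' (except NameError) → 'T' (after the try/except). Output: XT

Answer: XT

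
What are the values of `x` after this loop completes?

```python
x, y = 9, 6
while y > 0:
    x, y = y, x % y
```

GCD of 9 and 6
`x` takes the values: 9 → 6 → 3

Answer: 3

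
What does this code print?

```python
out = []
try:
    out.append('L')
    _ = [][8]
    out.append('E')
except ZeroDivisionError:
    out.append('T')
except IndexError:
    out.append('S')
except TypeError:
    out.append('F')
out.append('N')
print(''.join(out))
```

Execution trace: 'L' (try body) → 'S' (except IndexError) → 'N' (after the try/except). Output: LSN

Answer: LSN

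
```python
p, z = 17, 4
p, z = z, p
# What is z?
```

Trace:
`p, z = 17, 4` → p = 17; z = 4
`p, z = z, p` → p = 4; z = 17
So z = 17

Answer: 17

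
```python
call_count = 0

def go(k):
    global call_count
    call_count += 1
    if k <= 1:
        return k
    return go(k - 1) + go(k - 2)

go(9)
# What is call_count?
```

Calls(k) = 1 + Calls(k-1) + Calls(k-2); Calls(0)=Calls(1)=1. For k=9 this gives 109.

Answer: 109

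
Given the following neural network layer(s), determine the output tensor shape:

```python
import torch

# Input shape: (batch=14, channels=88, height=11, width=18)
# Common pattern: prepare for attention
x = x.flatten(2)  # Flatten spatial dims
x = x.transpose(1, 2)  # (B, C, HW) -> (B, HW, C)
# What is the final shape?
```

Input: (14, 88, 11, 18) -> after flatten(2): (14, 88, 198) -> Output: (14, 198, 88)

Answer: (14, 198, 88)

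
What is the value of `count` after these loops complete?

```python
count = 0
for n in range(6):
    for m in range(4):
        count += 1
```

6 * 4 = 24
`count` takes the values: 0 → 1 → 2 → 3 → 4 → 5 → 6 → 7 → 8 → 9 → 10 → 11 → 12 → 13 → 14 → 15 → 16 → 17 → 18 → 19 → 20 → 21 → 22 → 23 → 24

Answer: 24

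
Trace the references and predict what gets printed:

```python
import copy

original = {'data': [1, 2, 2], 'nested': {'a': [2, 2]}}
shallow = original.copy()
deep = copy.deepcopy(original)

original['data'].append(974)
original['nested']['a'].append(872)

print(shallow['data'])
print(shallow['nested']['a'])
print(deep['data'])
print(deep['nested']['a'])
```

Key concept: comparing shallow vs deep copy.
Step by step:
`original = {'data': [1, 2, 2], 'nested': {'a': [2, 2]}}` → original = {'data': [1, 2, 2], 'nested': {'a': [2, 2]}}
`shallow = original.copy()` → shallow = {'data': [1, 2, 2], 'nested': {'a': [2, 2]}}
`deep = copy.deepcopy(original)` → deep = {'data': [1, 2, 2], 'nested': {'a': [2, 2]}}
`original['data'].append(974)` → original = {'data': [1, 2, 2, 974], 'nested': {'a': [2, 2]}}; shallow = {'data': [1, 2, 2, 974], 'nested': {'a': [2, 2]}}
`original['nested']['a'].append(872)` → original = {'data': [1, 2, 2, 974], 'nested': {'a': [2, 2, 872]}}; shallow = {'data': [1, 2, 2, 974], 'nested': {'a': [2, 2, 872]}}
`print(shallow['data'])` → prints [1, 2, 2, 974]
`print(shallow['nested']['a'])` → prints [2, 2, 872]
`print(deep['data'])` → prints [1, 2, 2]
`print(deep['nested']['a'])` → prints [2, 2]

Answer:
[1, 2, 2, 974]
[2, 2, 872]
[1, 2, 2]
[2, 2]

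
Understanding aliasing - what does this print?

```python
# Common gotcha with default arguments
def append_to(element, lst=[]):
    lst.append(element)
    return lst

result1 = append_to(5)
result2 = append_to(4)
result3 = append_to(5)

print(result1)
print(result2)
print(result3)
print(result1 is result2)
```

Key concept: mutable default argument gotcha.
Step by step:
`result1 = append_to(5)` → result1 = [5]
`result2 = append_to(4)` → result1 = [5, 4] (same object as result2); result2 = [5, 4] (same object as result1)
`result3 = append_to(5)` → result1 = [5, 4, 5] (same object as result2, result3); result2 = [5, 4, 5] (same object as result1, result3); result3 = [5, 4, 5] (same object as result1, result2)
`print(result1)` → prints [5, 4, 5]
`print(result2)` → prints [5, 4, 5]
`print(result3)` → prints [5, 4, 5]
`print(result1 is result2)` → prints True

Answer:
[5, 4, 5]
[5, 4, 5]
[5, 4, 5]
True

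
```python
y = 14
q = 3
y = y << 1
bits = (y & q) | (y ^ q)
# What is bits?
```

Trace:
`y = 14` → y = 14
`q = 3` → q = 3
`y = y << 1` → y = 28
`bits = (y & q) | (y ^ q)` → bits = 31
So bits = 31

Answer: 31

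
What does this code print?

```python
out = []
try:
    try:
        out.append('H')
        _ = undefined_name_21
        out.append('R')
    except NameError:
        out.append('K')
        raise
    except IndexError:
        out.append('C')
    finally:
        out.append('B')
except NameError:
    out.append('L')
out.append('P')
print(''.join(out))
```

Execution trace: 'H' (inner try body) → 'K' (inner except NameError) → 'B' (inner finally) → 'L' (outer except NameError) → 'P' (after the try/except). Output: HKBLP

Answer: HKBLP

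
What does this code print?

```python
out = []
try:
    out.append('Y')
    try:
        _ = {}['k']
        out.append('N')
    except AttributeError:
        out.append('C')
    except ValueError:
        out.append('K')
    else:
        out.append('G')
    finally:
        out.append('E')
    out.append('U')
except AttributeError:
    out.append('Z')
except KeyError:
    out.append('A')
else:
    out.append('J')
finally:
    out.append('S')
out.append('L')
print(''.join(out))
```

Execution trace: 'Y' (try body) → 'E' (inner finally) → 'A' (except KeyError) → 'S' (finally) → 'L' (after the try/except). Output: YEASL

Answer: YEASL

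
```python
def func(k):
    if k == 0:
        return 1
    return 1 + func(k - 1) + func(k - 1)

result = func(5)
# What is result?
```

func(k) = 1 + 2·func(k-1), func(0)=1. Closed form: (1+1)·2^5 - 1 = 63.

Answer: 63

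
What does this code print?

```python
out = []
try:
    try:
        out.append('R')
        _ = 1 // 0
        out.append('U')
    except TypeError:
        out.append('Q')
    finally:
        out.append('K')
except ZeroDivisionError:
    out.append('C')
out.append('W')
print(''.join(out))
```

Execution trace: 'R' (try body) → 'K' (finally) → 'C' (outer except ZeroDivisionError) → 'W' (after the try/except). Output: RKCW

Answer: RKCW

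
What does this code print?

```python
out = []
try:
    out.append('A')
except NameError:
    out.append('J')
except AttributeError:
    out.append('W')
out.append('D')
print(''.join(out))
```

Execution trace: 'A' (try body, no exception) → 'D' (after the try/except). Output: AD

Answer: AD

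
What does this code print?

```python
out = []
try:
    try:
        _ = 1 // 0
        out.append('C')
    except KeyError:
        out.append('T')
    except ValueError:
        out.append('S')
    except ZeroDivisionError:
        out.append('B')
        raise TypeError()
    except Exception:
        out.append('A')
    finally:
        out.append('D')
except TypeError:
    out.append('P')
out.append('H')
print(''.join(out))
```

Execution trace: 'B' (inner except ZeroDivisionError) → 'D' (inner finally) → 'P' (outer except TypeError) → 'H' (after the try/except). Output: BDPH

Answer: BDPH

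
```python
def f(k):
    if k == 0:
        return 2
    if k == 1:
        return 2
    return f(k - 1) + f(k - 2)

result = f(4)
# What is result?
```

Build up from base cases: f(0)=2, f(1)=2, f(2)=4, f(3)=6, f(4)=10

Answer: 10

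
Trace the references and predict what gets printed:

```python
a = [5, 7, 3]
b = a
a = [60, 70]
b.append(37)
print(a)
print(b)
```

Key concept: rebinding vs mutation: a is rebound to a new list, b still points at the original.
Step by step:
`a = [5, 7, 3]` → a = [5, 7, 3]
`b = a` → b = [5, 7, 3] (same object as a)
`a = [60, 70]` → a = [60, 70]
`b.append(37)` → b = [5, 7, 3, 37]
`print(a)` → prints [60, 70]
`print(b)` → prints [5, 7, 3, 37]

Answer:
[60, 70]
[5, 7, 3, 37]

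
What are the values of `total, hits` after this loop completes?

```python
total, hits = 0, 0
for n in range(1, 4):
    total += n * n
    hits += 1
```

Sum of squares and count
`total, hits` takes the values: (0, 0) → (1, 0) → (1, 1) → (5, 1) → (5, 2) → (14, 2) → (14, 3)

Answer: 14, 3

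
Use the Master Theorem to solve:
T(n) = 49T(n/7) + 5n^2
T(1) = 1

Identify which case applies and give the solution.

a=49, b=7, f(n)=5n^2. log_7(49) = 2. Since c=2 = 2, Case 2 applies: T(n) = Θ(n^log_b(a) · log n) = O(n^2 log n).

Answer: O(n^2 log n) - Case 2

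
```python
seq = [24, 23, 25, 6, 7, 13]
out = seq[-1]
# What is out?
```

Trace:
`seq = [24, 23, 25, 6, 7, 13]` → seq = [24, 23, 25, 6, 7, 13]
`out = seq[-1]` → out = 13
So out = 13

Answer: 13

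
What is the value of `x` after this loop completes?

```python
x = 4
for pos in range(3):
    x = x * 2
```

Multiply by 2, 3 times: 4 * 2^3 = 32
`x` takes the values: 4 → 8 → 16 → 32

Answer: 32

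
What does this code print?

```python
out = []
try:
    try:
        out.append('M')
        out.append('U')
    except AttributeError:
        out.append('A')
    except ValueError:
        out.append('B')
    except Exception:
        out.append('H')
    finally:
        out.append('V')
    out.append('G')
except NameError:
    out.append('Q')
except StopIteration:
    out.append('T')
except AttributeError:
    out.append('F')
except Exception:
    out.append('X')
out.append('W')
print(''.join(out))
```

Execution trace: 'M' (inner try body) → 'U' (inner try body, no exception) → 'V' (inner finally) → 'G' (try body, no exception) → 'W' (after the try/except). Output: MUVGW

Answer: MUVGW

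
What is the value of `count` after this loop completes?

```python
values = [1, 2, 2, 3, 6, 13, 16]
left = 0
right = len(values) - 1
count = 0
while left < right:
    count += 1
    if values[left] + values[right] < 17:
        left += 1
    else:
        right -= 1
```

Steps to find pair summing to 17
`count` takes the values: 0 → 1 → 2 → 3 → 4 → 5 → 6

Answer: 6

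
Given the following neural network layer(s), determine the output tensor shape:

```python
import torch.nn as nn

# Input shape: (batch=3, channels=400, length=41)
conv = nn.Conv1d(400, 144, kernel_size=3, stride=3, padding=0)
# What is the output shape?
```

Input: (3, 400, 41) -> Output: (3, 144, 13)

Answer: (3, 144, 13)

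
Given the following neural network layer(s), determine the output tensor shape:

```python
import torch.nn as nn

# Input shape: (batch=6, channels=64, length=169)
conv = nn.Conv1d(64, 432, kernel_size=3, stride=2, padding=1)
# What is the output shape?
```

Input: (6, 64, 169) -> Output: (6, 432, 85)

Answer: (6, 432, 85)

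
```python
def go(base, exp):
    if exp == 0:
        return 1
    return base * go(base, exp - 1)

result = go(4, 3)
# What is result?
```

go(4, 3) = 4 * 4 * 4 = 64

Answer: 64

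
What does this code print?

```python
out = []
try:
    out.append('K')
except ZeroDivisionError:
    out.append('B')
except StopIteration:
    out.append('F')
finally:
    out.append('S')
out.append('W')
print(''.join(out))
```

Execution trace: 'K' (try body, no exception) → 'S' (finally) → 'W' (after the try/except). Output: KSW

Answer: KSW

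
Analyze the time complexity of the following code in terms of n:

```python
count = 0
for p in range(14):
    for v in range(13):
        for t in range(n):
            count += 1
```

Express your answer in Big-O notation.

Each loop level contributes: 1 × 1 × n. Multiplying the contributions gives O(n).

Answer: O(n)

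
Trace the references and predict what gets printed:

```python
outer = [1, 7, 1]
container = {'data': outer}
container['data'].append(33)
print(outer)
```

Key concept: dict holds reference to list.
Step by step:
`outer = [1, 7, 1]` → outer = [1, 7, 1]
`container = {'data': outer}` → container = {'data': [1, 7, 1]}
`container['data'].append(33)` → outer = [1, 7, 1, 33]; container = {'data': [1, 7, 1, 33]}
`print(outer)` → prints [1, 7, 1, 33]

Answer: [1, 7, 1, 33]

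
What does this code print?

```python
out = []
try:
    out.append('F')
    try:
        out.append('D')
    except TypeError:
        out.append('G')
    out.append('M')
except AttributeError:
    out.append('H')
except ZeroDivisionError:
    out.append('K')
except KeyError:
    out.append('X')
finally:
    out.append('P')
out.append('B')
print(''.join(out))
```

Execution trace: 'F' (try body) → 'D' (inner try body, no exception) → 'M' (try body, no exception) → 'P' (finally) → 'B' (after the try/except). Output: FDMPB

Answer: FDMPB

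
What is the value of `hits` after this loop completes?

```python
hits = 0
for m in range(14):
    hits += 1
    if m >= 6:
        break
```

Loop breaks when m reaches 6, hits is 7
`hits` takes the values: 0 → 1 → 2 → 3 → 4 → 5 → 6 → 7

Answer: 7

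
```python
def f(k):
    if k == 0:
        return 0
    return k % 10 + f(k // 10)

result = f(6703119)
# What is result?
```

Sum of digits of 6703119: 9 + 1 + 1 + 3 + 0 + 7 + 6 = 27

Answer: 27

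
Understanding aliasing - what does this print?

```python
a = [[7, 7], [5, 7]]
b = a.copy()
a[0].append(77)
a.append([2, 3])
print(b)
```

Key concept: shallow copy with nested lists.
Step by step:
`a = [[7, 7], [5, 7]]` → a = [[7, 7], [5, 7]]
`b = a.copy()` → b = [[7, 7], [5, 7]]
`a[0].append(77)` → a = [[7, 7, 77], [5, 7]]; b = [[7, 7, 77], [5, 7]]
`a.append([2, 3])` → a = [[7, 7, 77], [5, 7], [2, 3]]
`print(b)` → prints [[7, 7, 77], [5, 7]]

Answer: [[7, 7, 77], [5, 7]]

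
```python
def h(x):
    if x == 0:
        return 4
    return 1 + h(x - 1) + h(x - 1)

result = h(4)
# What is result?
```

h(x) = 1 + 2·h(x-1), h(0)=4. Closed form: (4+1)·2^4 - 1 = 79.

Answer: 79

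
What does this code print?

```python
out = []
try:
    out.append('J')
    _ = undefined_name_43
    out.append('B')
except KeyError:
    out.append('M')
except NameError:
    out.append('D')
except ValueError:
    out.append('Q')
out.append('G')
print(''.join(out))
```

Execution trace: 'J' (try body) → 'D' (except NameError) → 'G' (after the try/except). Output: JDG

Answer: JDG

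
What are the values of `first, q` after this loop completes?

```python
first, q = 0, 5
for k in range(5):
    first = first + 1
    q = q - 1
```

first goes 0→5, q goes 5→0
`first, q` takes the values: (0, 5) → (1, 5) → (1, 4) → (2, 4) → (2, 3) → (3, 3) → (3, 2) → (4, 2) → (4, 1) → (5, 1) → (5, 0)

Answer: 5, 0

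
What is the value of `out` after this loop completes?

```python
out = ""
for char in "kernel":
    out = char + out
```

Reverse 'kernel'
`out` takes the values: "" → "k" → "ek" → "rek" → "nrek" → "enrek" → "lenrek"

Answer: "lenrek"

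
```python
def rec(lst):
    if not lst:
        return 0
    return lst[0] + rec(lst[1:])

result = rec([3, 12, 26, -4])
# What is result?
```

3 + 12 + 26 + (-4) + 0 = 37

Answer: 37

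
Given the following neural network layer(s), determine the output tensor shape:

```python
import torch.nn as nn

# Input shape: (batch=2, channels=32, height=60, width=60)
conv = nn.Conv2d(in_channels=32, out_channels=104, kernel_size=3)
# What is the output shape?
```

Input: (2, 32, 60, 60) -> Output: (2, 104, 58, 58)

Answer: (2, 104, 58, 58)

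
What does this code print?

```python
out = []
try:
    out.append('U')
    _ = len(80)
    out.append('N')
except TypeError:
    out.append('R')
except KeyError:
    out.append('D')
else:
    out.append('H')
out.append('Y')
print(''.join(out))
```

Execution trace: 'U' (try body) → 'R' (except TypeError) → 'Y' (after the try/except). Output: URY

Answer: URY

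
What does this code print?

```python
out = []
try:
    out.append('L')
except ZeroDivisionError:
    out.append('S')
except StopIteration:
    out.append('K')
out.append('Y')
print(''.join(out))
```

Execution trace: 'L' (try body, no exception) → 'Y' (after the try/except). Output: LY

Answer: LY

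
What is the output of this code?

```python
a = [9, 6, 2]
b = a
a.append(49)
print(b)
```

Key concept: basic list aliasing.
Step by step:
`a = [9, 6, 2]` → a = [9, 6, 2]
`b = a` → b = [9, 6, 2] (same object as a)
`a.append(49)` → a = [9, 6, 2, 49] (same object as b); b = [9, 6, 2, 49] (same object as a)
`print(b)` → prints [9, 6, 2, 49]

Answer: [9, 6, 2, 49]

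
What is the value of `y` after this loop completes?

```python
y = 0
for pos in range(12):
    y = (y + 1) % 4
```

Increment mod 4, 12 times = 0
`y` takes the values: 0 → 1 → 2 → 3 → 0 → 1 → 2 → 3 → 0 → 1 → 2 → 3 → 0

Answer: 0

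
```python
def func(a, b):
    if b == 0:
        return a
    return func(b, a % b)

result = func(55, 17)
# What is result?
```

func(55, 17) -> func(17, 4) -> func(4, 1) -> func(1, 0) -> 1

Answer: 1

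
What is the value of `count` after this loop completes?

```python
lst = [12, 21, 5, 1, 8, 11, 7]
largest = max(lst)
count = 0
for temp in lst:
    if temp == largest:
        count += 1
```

Count of max value 21 in [12, 21, 5, 1, 8, 11, 7]
`count` takes the values: 0 → 1

Answer: 1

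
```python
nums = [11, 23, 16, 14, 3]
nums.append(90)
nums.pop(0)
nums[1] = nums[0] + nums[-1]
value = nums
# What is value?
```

Trace:
`nums = [11, 23, 16, 14, 3]` → nums = [11, 23, 16, 14, 3]
`nums.append(90)` → nums = [11, 23, 16, 14, 3, 90]
`nums.pop(0)` → nums = [23, 16, 14, 3, 90]
`nums[1] = nums[0] + nums[-1]` → nums = [23, 113, 14, 3, 90]
`value = nums` → value = [23, 113, 14, 3, 90]
So value = [23, 113, 14, 3, 90]

Answer: [23, 113, 14, 3, 90]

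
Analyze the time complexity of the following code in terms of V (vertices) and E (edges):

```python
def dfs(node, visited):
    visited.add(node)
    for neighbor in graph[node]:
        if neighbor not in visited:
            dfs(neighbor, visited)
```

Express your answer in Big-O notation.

This is Depth-first search (recursive). Time complexity: O(V + E).

Answer: O(V + E)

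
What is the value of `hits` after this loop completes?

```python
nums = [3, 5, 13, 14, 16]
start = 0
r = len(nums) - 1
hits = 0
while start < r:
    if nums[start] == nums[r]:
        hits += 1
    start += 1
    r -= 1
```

Count matching pairs from ends
`hits` takes the values: 0

Answer: 0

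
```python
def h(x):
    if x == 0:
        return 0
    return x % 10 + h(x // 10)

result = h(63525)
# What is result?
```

Sum of digits of 63525: 5 + 2 + 5 + 3 + 6 = 21

Answer: 21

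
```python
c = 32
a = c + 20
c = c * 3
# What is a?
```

Trace:
`c = 32` → c = 32
`a = c + 20` → a = 52
`c = c * 3` → c = 96
So a = 52

Answer: 52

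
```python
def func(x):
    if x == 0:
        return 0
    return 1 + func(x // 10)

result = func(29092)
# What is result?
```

Count of digits of 29092: 5

Answer: 5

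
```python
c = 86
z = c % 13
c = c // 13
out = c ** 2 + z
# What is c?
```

Trace:
`c = 86` → c = 86
`z = c % 13` → z = 8
`c = c // 13` → c = 6
`out = c ** 2 + z` → out = 44
So c = 6

Answer: 6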